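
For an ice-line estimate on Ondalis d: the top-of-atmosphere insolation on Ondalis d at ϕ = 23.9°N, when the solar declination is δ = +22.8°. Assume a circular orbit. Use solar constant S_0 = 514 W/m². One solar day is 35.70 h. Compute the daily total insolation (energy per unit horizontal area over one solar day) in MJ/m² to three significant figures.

cos h₀ = −tan(+23.9°) tan(+22.800°) = -0.1863, h₀ = 1.7582 rad.
Bracket: h₀ sin ϕ sin δ + cos ϕ cos δ sin h₀ = 1.7582×0.40514×0.38752 + 0.91425×0.92186×0.98250 = 0.276037 + 0.828061 = 1.104098.
Q̄ = (S_0/π) × [bracket] = (514/π) × 1.104098 = 180.64 W/m².
Daily total = Q̄ × 35.70 h × 3600 s/h = 180.64 × 35.70 × 3600 / 10⁶ = 23.22 MJ/m².

23.2 MJ/m²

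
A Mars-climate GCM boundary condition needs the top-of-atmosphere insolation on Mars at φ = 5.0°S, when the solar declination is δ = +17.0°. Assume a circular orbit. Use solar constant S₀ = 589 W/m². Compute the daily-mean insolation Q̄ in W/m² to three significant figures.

cos H₀ = −tan(-5.0°) tan(+17.000°) = 0.0267, H₀ = 1.5440 rad.
Bracket: H₀ sin φ sin δ + cos φ cos δ sin H₀ = 1.5440×-0.08716×0.29237 + 0.99619×0.95630×0.99964 = -0.039346 + 0.952314 = 0.912968.
Q̄ = (S₀/π) × [bracket] = (589/π) × 0.912968 = 171.2 W/m².

Q̄ ≈ 171 W/m²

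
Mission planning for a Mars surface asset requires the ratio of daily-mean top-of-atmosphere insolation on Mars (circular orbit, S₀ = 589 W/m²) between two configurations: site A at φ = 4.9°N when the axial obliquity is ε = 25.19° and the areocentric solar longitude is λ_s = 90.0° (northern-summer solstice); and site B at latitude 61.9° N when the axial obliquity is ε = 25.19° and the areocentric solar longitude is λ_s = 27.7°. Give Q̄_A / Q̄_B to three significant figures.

Q̄_A / Q̄_B ≈ 1.25

— Configuration A (φ=+4.9°):
sin δ = sin 25.19° × sin 90.0° = 0.42562, so δ = +25.190°.
cos H₀ = −tan(+4.9°) tan(+25.190°) = -0.0403, H₀ = 1.6111 rad.
Bracket: H₀ sin φ sin δ + cos φ cos δ sin H₀ = 1.6111×0.08542×0.42562 + 0.99635×0.90490×0.99919 = 0.058574 + 0.900867 = 0.959441.
Q̄ = (S₀/π) × [bracket] = (589/π) × 0.959441 = 179.88 W/m².
— Configuration B (φ=+61.9°):
sin δ = sin 25.19° × sin 27.7° = 0.19785, so δ = +11.411°.
cos H₀ = −tan(+61.9°) tan(+11.411°) = -0.3780, H₀ = 1.9584 rad.
Bracket: H₀ sin φ sin δ + cos φ cos δ sin H₀ = 1.9584×0.88213×0.19785 + 0.47101×0.98023×0.92580 = 0.341798 + 0.427440 = 0.769238.
Q̄ = (S₀/π) × [bracket] = (589/π) × 0.769238 = 144.22 W/m².
Ratio Q̄_A / Q̄_B = 179.88 / 144.22 = 1.247.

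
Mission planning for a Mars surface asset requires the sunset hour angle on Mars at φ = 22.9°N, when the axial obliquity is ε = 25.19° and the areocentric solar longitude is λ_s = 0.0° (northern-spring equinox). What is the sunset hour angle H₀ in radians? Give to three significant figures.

sin δ = sin 25.19° × sin 0.0° = 0.00000, so δ = +0.000°.
cos H₀ = −tan φ · tan δ = −tan(+22.9°) × tan(+0.000°) = -0.0000, so H₀ = 1.5708 rad = 90.00°.

H₀ = 1.57 rad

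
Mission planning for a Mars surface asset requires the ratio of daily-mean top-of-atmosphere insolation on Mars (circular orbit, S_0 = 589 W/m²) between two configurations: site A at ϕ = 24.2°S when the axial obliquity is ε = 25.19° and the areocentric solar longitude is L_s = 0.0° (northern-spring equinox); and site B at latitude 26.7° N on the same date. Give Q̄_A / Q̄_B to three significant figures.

— Configuration A (ϕ=-24.2°):
sin δ = sin 25.19° × sin 0.0° = 0.00000, so δ = +0.000°.
cos h₀ = −tan(-24.2°) tan(+0.000°) = 0.0000, h₀ = 1.5708 rad.
Bracket: h₀ sin ϕ sin δ + cos ϕ cos δ sin h₀ = 1.5708×-0.40992×0.00000 + 0.91212×1.00000×1.00000 = -0.000000 + 0.912120 = 0.912120.
Q̄ = (S_0/π) × [bracket] = (589/π) × 0.912120 = 171.01 W/m².
— Configuration B (ϕ=+26.7°):
cos h₀ = −tan(+26.7°) tan(+0.000°) = -0.0000, h₀ = 1.5708 rad.
Bracket: h₀ sin ϕ sin δ + cos ϕ cos δ sin h₀ = 1.5708×0.44932×0.00000 + 0.89337×1.00000×1.00000 = 0.000000 + 0.893370 = 0.893370.
Q̄ = (S_0/π) × [bracket] = (589/π) × 0.893370 = 167.49 W/m².
Ratio Q̄_A / Q̄_B = 171.01 / 167.49 = 1.021.

Q̄_A / Q̄_B ≈ 1.02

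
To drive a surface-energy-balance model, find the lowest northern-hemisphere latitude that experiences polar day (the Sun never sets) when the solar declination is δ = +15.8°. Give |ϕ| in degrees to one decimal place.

Polar day requires cos h₀ = −tan ϕ tan δ ≤ −1, i.e. tan ϕ tan δ ≥ 1.
The boundary is |tan ϕ| · |tan δ| = 1, so |ϕ| = 90° − |δ| = 90° − 15.8° = 74.2° in the northern hemisphere.

|ϕ| = 74.2°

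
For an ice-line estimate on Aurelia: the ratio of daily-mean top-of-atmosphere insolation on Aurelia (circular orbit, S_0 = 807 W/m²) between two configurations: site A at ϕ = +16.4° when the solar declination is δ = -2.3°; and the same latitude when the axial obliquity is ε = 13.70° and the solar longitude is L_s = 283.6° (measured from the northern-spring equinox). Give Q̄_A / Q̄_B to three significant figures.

— Configuration A (ϕ=+16.4°):
cos h₀ = −tan(+16.4°) tan(-2.300°) = 0.0118, h₀ = 1.5590 rad.
Bracket: h₀ sin ϕ sin δ + cos ϕ cos δ sin h₀ = 1.5590×0.28234×-0.04013 + 0.95931×0.99919×0.99993 = -0.017664 + 0.958466 = 0.940802.
Q̄ = (S_0/π) × [bracket] = (807/π) × 0.940802 = 241.67 W/m².
— Configuration B (ϕ=+16.4°):
Solar declination: sin δ = sin ε · sin L_s = sin 13.70° × sin 283.6° = -0.23020, so δ = -13.309°.
cos h₀ = −tan(+16.4°) tan(-13.309°) = 0.0696, h₀ = 1.5011 rad.
Bracket: h₀ sin ϕ sin δ + cos ϕ cos δ sin h₀ = 1.5011×0.28234×-0.23020 + 0.95931×0.97314×0.99757 = -0.097563 + 0.931274 = 0.833711.
Q̄ = (S_0/π) × [bracket] = (807/π) × 0.833711 = 214.16 W/m².
Ratio Q̄_A / Q̄_B = 241.67 / 214.16 = 1.128.

Q̄_A / Q̄_B ≈ 1.13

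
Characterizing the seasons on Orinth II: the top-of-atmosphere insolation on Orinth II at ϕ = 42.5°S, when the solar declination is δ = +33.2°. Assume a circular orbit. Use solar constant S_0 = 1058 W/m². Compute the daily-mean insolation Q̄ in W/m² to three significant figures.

cos h₀ = −tan(-42.5°) tan(+33.200°) = 0.5996, h₀ = 0.9278 rad.
Bracket: h₀ sin ϕ sin δ + cos ϕ cos δ sin h₀ = 0.9278×-0.67559×0.54756 + 0.73728×0.83676×0.80028 = -0.343217 + 0.493714 = 0.150497.
Q̄ = (S_0/π) × [bracket] = (1058/π) × 0.150497 = 50.68 W/m².

Q̄ ≈ 50.7 W/m²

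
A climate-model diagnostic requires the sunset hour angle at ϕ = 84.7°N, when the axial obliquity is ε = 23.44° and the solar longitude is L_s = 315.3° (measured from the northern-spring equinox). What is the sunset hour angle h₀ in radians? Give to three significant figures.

Solar declination: sin δ = sin ε · sin L_s = sin 23.44° × sin 315.3° = -0.27980, so δ = -16.248°.
cos h₀ = −tan ϕ · tan δ = 3.1417 ≥ 1, so the Sun never rises (polar night) and h₀ = 0.

h₀ = 0.00 rad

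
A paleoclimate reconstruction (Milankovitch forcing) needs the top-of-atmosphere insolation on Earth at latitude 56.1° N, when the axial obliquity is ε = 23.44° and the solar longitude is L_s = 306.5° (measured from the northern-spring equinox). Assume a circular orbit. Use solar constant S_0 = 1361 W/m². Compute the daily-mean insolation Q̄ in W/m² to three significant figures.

Q̄ ≈ 77.9 W/m²

Solar declination: sin δ = sin ε · sin L_s = sin 23.44° × sin 306.5° = -0.31977, so δ = -18.649°.
cos h₀ = −tan(+56.1°) tan(-18.649°) = 0.5022, h₀ = 1.0446 rad.
Bracket: h₀ sin ϕ sin δ + cos ϕ cos δ sin h₀ = 1.0446×0.83001×-0.31977 + 0.55775×0.94750×0.86473 = -0.277250 + 0.456982 = 0.179732.
Q̄ = (S_0/π) × [bracket] = (1361/π) × 0.179732 = 77.86 W/m².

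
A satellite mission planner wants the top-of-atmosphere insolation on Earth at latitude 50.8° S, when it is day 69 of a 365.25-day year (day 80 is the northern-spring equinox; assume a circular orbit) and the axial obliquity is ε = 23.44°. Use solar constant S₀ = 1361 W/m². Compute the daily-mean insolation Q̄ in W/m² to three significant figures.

Solar longitude: λ_s = 360° × (69 − 80)/365.25 = -10.842°, i.e. -10.842° + 360° = 349.158°.
sin δ = sin 23.44° × sin 349.158° = -0.07482, so δ = -4.291°.
cos H₀ = −tan(-50.8°) tan(-4.291°) = -0.0920, H₀ = 1.6629 rad.
Bracket: H₀ sin φ sin δ + cos φ cos δ sin H₀ = 1.6629×-0.77494×-0.07482 + 0.63203×0.99720×0.99576 = 0.096417 + 0.627588 = 0.724005.
Q̄ = (S₀/π) × [bracket] = (1361/π) × 0.724005 = 313.7 W/m².

Q̄ ≈ 314 W/m²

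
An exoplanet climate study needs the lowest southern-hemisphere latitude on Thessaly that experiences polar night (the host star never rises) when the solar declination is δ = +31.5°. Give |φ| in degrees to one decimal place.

Polar night requires cos H₀ = −tan φ tan δ ≥ 1, i.e. tan φ tan δ ≤ −1.
The boundary is |tan φ| · |tan δ| = 1, so |φ| = 90° − |δ| = 90° − 31.5° = 58.5° in the southern hemisphere.

|φ| = 58.5°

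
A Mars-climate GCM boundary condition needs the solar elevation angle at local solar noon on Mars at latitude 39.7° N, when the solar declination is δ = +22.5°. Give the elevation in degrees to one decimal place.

At local noon the hour angle is zero, so the zenith angle equals |φ − δ| = |+39.7° − (+22.500°)| = 17.200°.
Elevation = 90° − 17.200° = 72.8°.

72.8°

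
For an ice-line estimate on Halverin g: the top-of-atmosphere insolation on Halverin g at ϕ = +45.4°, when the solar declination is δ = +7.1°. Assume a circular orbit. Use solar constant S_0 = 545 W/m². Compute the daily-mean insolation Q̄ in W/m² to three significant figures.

Q̄ ≈ 146 W/m²

cos h₀ = −tan(+45.4°) tan(+7.100°) = -0.1263, h₀ = 1.6974 rad.
Bracket: h₀ sin ϕ sin δ + cos ϕ cos δ sin h₀ = 1.6974×0.71203×0.12360 + 0.70215×0.99233×0.99199 = 0.149383 + 0.691183 = 0.840566.
Q̄ = (S_0/π) × [bracket] = (545/π) × 0.840566 = 145.8 W/m².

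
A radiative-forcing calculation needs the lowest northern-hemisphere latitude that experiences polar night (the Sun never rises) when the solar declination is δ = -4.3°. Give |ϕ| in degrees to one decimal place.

Polar night requires cos h₀ = −tan ϕ tan δ ≥ 1, i.e. tan ϕ tan δ ≤ −1.
The boundary is |tan ϕ| · |tan δ| = 1, so |ϕ| = 90° − |δ| = 90° − 4.3° = 85.7° in the northern hemisphere.

|ϕ| = 85.7°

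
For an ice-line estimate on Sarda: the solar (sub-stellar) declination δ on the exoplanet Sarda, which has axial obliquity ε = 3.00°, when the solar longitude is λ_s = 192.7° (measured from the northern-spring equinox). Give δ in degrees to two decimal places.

sin δ = sin ε · sin λ_s = sin 3.00° × sin 192.7° = -0.011506.
δ = arcsin(-0.011506) = -0.66°.

δ = -0.66°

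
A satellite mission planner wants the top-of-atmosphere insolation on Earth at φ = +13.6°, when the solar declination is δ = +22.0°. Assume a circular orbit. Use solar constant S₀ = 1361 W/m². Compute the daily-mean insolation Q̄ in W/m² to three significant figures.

cos H₀ = −tan(+13.6°) tan(+22.000°) = -0.0977, H₀ = 1.6687 rad.
Bracket: H₀ sin φ sin δ + cos φ cos δ sin H₀ = 1.6687×0.23514×0.37461 + 0.97196×0.92718×0.99521 = 0.146989 + 0.896865 = 1.043854.
Q̄ = (S₀/π) × [bracket] = (1361/π) × 1.043854 = 452.2 W/m².

Q̄ ≈ 452 W/m²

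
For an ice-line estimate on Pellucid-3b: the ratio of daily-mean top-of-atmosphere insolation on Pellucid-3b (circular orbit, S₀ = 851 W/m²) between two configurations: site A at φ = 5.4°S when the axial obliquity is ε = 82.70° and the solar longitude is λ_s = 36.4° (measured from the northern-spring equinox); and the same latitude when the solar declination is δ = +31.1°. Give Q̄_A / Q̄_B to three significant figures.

Q̄_A / Q̄_B ≈ 0.926

— Configuration A (φ=-5.4°):
Solar declination: sin δ = sin ε · sin λ_s = sin 82.70° × sin 36.4° = 0.58861, so δ = +36.058°.
cos H₀ = −tan(-5.4°) tan(+36.058°) = 0.0688, H₀ = 1.5019 rad.
Bracket: H₀ sin φ sin δ + cos φ cos δ sin H₀ = 1.5019×-0.09411×0.58861 + 0.99556×0.80842×0.99763 = -0.083196 + 0.802923 = 0.719727.
Q̄ = (S₀/π) × [bracket] = (851/π) × 0.719727 = 194.96 W/m².
— Configuration B (φ=-5.4°):
cos H₀ = −tan(-5.4°) tan(+31.100°) = 0.0570, H₀ = 1.5137 rad.
Bracket: H₀ sin φ sin δ + cos φ cos δ sin H₀ = 1.5137×-0.09411×0.51653 + 0.99556×0.85627×0.99837 = -0.073582 + 0.851079 = 0.777497.
Q̄ = (S₀/π) × [bracket] = (851/π) × 0.777497 = 210.61 W/m².
Ratio Q̄_A / Q̄_B = 194.96 / 210.61 = 0.9257.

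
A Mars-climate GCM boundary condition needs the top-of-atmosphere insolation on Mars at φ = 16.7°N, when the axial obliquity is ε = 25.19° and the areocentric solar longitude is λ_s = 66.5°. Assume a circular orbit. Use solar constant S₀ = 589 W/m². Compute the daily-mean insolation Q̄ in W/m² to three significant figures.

sin δ = sin 25.19° × sin 66.5° = 0.39032, so δ = +22.974°.
cos H₀ = −tan(+16.7°) tan(+22.974°) = -0.1272, H₀ = 1.6983 rad.
Bracket: H₀ sin φ sin δ + cos φ cos δ sin H₀ = 1.6983×0.28736×0.39032 + 0.95782×0.92068×0.99188 = 0.190485 + 0.874685 = 1.065170.
Q̄ = (S₀/π) × [bracket] = (589/π) × 1.065170 = 199.7 W/m².

Q̄ ≈ 200 W/m²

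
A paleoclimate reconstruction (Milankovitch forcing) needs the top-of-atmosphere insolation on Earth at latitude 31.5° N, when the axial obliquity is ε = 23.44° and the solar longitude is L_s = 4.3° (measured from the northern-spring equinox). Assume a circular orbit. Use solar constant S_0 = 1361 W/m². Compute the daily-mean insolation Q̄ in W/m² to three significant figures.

Solar declination: sin δ = sin ε · sin L_s = sin 23.44° × sin 4.3° = 0.02983, so δ = +1.709°.
cos h₀ = −tan(+31.5°) tan(+1.709°) = -0.0183, h₀ = 1.5891 rad.
Bracket: h₀ sin ϕ sin δ + cos ϕ cos δ sin h₀ = 1.5891×0.52250×0.02983 + 0.85264×0.99956×0.99983 = 0.024768 + 0.852120 = 0.876888.
Q̄ = (S_0/π) × [bracket] = (1361/π) × 0.876888 = 379.9 W/m².

Q̄ ≈ 380 W/m²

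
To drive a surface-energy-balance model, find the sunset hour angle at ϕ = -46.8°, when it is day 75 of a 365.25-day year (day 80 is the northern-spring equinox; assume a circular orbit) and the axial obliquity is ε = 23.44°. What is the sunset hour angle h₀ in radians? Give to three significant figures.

Solar longitude: L_s = 360° × (75 − 80)/365.25 = -4.928°, i.e. -4.928° + 360° = 355.072°.
sin δ = sin 23.44° × sin 355.072° = -0.03417, so δ = -1.958°.
cos h₀ = −tan ϕ · tan δ = −tan(-46.8°) × tan(-1.958°) = -0.0364, so h₀ = 1.6072 rad = 92.09°.

h₀ = 1.61 rad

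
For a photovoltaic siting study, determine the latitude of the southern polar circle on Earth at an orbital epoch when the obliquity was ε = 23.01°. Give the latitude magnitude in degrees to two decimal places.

66.99°

The polar circle is the lowest latitude that experiences at least one full rotation of continuous darkness at the northern-summer solstice; it lies at |φ| = 90° − ε = 90° − 23.01° = 66.99°.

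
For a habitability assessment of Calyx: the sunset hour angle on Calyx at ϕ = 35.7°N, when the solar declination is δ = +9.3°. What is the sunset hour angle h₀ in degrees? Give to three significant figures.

h₀ = 96.8°

cos h₀ = −tan ϕ · tan δ = −tan(+35.7°) × tan(+9.300°) = -0.1177, so h₀ = 1.6887 rad = 96.76°.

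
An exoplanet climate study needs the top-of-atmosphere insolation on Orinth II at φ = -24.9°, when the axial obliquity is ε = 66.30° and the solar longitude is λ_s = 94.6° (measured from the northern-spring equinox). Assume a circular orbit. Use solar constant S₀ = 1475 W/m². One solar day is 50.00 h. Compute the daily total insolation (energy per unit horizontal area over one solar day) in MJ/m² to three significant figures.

Solar declination: sin δ = sin ε · sin λ_s = sin 66.30° × sin 94.6° = 0.91271, so δ = +65.883°.
cos H₀ = −tan(-24.9°) tan(+65.883°) = 1.0369 ≥ 1 ⇒ polar night, H₀ = 0 and Q̄ = 0.
Daily total = Q̄ × 50.00 h × 3600 s/h = 0.00 MJ/m².

0.00 MJ/m²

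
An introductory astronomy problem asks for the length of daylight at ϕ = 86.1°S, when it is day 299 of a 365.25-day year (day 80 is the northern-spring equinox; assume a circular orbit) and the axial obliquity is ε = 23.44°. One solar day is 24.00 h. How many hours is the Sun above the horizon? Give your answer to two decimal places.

Solar longitude: L_s = 360° × (299 − 80)/365.25 = 215.852°.
sin δ = sin 23.44° × sin 215.852° = -0.23298, so δ = -13.473°.
Sunrise equation: cos h₀ = −tan ϕ · tan δ = -3.5142 ≤ −1, so the Sun never sets (polar day) and h₀ = π.
Daylight = 2h₀/(2π) × 24.00 h = (3.1416/π) × 24.00 = 24.00 h.

24.00 h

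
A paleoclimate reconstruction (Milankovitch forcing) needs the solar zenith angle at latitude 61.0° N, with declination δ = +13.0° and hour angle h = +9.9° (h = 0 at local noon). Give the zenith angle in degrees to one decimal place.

cos θ_z = sin φ sin δ + cos φ cos δ cos h = 0.196747 + 0.465350 = 0.662097.
θ_z = arccos(0.662097) = 48.5°.

θ_z = 48.5°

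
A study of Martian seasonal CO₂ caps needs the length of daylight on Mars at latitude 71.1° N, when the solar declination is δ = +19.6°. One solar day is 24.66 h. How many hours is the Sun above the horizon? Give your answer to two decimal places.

Sunrise equation: cos h₀ = −tan ϕ · tan δ = -1.0400 ≤ −1, so the Sun never sets (polar day) and h₀ = π.
Daylight = 2h₀/(2π) × 24.66 h = (3.1416/π) × 24.66 = 24.66 h.

24.66 h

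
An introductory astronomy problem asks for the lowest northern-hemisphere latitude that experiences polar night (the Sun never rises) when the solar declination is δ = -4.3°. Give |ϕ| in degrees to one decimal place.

|ϕ| = 85.7°

Polar night requires cos h₀ = −tan ϕ tan δ ≥ 1, i.e. tan ϕ tan δ ≤ −1.
The boundary is |tan ϕ| · |tan δ| = 1, so |ϕ| = 90° − |δ| = 90° − 4.3° = 85.7° in the northern hemisphere.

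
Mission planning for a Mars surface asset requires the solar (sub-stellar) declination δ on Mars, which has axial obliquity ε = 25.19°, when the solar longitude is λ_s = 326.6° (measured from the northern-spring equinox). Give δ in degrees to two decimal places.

δ = -13.55°

sin δ = sin ε · sin λ_s = sin 25.19° × sin 326.6° = -0.234296.
δ = arcsin(-0.234296) = -13.55°.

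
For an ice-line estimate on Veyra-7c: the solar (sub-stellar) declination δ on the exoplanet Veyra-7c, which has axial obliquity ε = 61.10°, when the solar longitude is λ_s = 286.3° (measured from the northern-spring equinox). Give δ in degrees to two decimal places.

δ = -57.17°

sin δ = sin ε · sin λ_s = sin 61.10° × sin 286.3° = -0.840275.
δ = arcsin(-0.840275) = -57.17°.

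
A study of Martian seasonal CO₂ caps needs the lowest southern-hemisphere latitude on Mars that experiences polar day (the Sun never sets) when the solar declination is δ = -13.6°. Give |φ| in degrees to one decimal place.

Polar day requires cos H₀ = −tan φ tan δ ≤ −1, i.e. tan φ tan δ ≥ 1.
The boundary is |tan φ| · |tan δ| = 1, so |φ| = 90° − |δ| = 90° − 13.6° = 76.4° in the southern hemisphere.

|φ| = 76.4°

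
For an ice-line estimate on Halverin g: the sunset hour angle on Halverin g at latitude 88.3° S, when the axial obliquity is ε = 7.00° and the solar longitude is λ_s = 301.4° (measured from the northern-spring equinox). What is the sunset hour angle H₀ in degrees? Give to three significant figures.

Solar declination: sin δ = sin ε · sin λ_s = sin 7.00° × sin 301.4° = -0.10402, so δ = -5.971°.
Sunrise equation: cos H₀ = −tan φ · tan δ = -3.5240 ≤ −1, so the host star never sets (polar day) and H₀ = π.

H₀ = 180°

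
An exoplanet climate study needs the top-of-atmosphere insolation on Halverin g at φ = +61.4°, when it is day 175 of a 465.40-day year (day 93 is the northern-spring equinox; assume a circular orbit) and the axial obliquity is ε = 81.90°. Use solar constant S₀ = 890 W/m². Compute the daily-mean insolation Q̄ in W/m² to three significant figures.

Solar longitude: λ_s = 360° × (175 − 93)/465.40 = 63.429°.
sin δ = sin 81.90° × sin 63.429° = 0.88546, so δ = +62.308°.
cos H₀ = −tan(+61.4°) tan(+62.308°) = -3.4947 ≤ −1 ⇒ polar day, H₀ = π.
Bracket: H₀ sin φ sin δ + cos φ cos δ sin H₀ = 3.1416×0.87798×0.88546 + 0.47869×0.46471×0.00000 = 2.442331 + 0.000000 = 2.442331.
Q̄ = (S₀/π) × [bracket] = (890/π) × 2.442331 = 691.9 W/m².

Q̄ ≈ 692 W/m²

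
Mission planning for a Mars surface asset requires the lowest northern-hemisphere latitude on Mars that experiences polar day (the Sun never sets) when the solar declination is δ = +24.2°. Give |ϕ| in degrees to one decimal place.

|ϕ| = 65.8°

Polar day requires cos h₀ = −tan ϕ tan δ ≤ −1, i.e. tan ϕ tan δ ≥ 1.
The boundary is |tan ϕ| · |tan δ| = 1, so |ϕ| = 90° − |δ| = 90° − 24.2° = 65.8° in the northern hemisphere.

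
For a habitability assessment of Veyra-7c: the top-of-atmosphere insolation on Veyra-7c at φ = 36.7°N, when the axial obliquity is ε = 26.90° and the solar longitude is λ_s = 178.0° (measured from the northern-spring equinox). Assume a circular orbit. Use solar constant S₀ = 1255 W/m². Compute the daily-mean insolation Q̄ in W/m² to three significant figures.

Q̄ ≈ 326 W/m²

Solar declination: sin δ = sin ε · sin λ_s = sin 26.90° × sin 178.0° = 0.01579, so δ = +0.905°.
cos H₀ = −tan(+36.7°) tan(+0.905°) = -0.0118, H₀ = 1.5826 rad.
Bracket: H₀ sin φ sin δ + cos φ cos δ sin H₀ = 1.5826×0.59763×0.01579 + 0.80178×0.99988×0.99993 = 0.014934 + 0.801628 = 0.816562.
Q̄ = (S₀/π) × [bracket] = (1255/π) × 0.816562 = 326.2 W/m².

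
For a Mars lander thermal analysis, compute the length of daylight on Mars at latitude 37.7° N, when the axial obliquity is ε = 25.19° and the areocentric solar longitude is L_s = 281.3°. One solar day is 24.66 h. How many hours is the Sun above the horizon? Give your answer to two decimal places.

sin δ = sin 25.19° × sin 281.3° = -0.41737, so δ = -24.669°.
cos h₀ = −tan ϕ · tan δ = −tan(+37.7°) × tan(-24.669°) = 0.3550, so h₀ = 1.2079 rad = 69.21°.
Daylight = 2h₀/(2π) × 24.66 h = (1.2079/π) × 24.66 = 9.48 h.

9.48 h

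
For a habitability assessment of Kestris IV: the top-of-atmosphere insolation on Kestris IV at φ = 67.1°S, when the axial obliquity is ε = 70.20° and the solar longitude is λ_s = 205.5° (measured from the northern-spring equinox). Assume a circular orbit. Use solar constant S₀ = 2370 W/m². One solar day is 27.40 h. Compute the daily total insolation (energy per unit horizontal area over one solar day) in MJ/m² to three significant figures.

Solar declination: sin δ = sin ε · sin λ_s = sin 70.20° × sin 205.5° = -0.40506, so δ = -23.895°.
cos H₀ = −tan(-67.1°) tan(-23.895°) = -1.0488 ≤ −1 ⇒ polar day, H₀ = π.
Bracket: H₀ sin φ sin δ + cos φ cos δ sin H₀ = 3.1416×-0.92119×-0.40506 + 0.38912×0.91429×0.00000 = 1.172248 + 0.000000 = 1.172248.
Q̄ = (S₀/π) × [bracket] = (2370/π) × 1.172248 = 884.34 W/m².
Daily total = Q̄ × 27.40 h × 3600 s/h = 884.34 × 27.40 × 3600 / 10⁶ = 87.23 MJ/m².

87.2 MJ/m²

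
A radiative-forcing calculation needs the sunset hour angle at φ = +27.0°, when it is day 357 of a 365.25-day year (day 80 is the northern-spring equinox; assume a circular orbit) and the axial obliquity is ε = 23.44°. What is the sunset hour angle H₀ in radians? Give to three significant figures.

H₀ = 1.35 rad

Solar longitude: λ_s = 360° × (357 − 80)/365.25 = 273.018°.
sin δ = sin 23.44° × sin 273.018° = -0.39724, so δ = -23.406°.
cos H₀ = −tan φ · tan δ = −tan(+27.0°) × tan(-23.406°) = 0.2205, so H₀ = 1.3484 rad = 77.26°.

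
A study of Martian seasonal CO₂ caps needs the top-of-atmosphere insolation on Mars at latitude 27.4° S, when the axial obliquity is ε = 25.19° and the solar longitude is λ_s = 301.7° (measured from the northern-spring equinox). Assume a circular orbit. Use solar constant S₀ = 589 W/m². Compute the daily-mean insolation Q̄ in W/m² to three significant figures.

Q̄ ≈ 207 W/m²

Solar declination: sin δ = sin ε · sin λ_s = sin 25.19° × sin 301.7° = -0.36212, so δ = -21.231°.
cos H₀ = −tan(-27.4°) tan(-21.231°) = -0.2014, H₀ = 1.7736 rad.
Bracket: H₀ sin φ sin δ + cos φ cos δ sin H₀ = 1.7736×-0.46020×-0.36212 + 0.88782×0.93213×0.97951 = 0.295566 + 0.810607 = 1.106173.
Q̄ = (S₀/π) × [bracket] = (589/π) × 1.106173 = 207.4 W/m².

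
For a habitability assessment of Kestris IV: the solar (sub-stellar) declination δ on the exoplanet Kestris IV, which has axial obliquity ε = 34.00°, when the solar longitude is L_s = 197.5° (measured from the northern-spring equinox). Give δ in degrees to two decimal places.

sin δ = sin ε · sin L_s = sin 34.00° × sin 197.5° = -0.168153.
δ = arcsin(-0.168153) = -9.68°.

δ = -9.68°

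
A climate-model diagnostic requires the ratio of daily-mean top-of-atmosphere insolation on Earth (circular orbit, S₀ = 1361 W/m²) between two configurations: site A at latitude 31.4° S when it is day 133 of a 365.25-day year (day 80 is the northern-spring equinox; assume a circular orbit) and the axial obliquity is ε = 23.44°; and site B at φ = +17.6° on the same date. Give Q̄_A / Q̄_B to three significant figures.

— Configuration A (φ=-31.4°):
Solar longitude: λ_s = 360° × (133 − 80)/365.25 = 52.238°.
sin δ = sin 23.44° × sin 52.238° = 0.31448, so δ = +18.329°.
cos H₀ = −tan(-31.4°) tan(+18.329°) = 0.2022, H₀ = 1.3672 rad.
Bracket: H₀ sin φ sin δ + cos φ cos δ sin H₀ = 1.3672×-0.52101×0.31448 + 0.85355×0.94927×0.97934 = -0.224012 + 0.793510 = 0.569498.
Q̄ = (S₀/π) × [bracket] = (1361/π) × 0.569498 = 246.72 W/m².
— Configuration B (φ=+17.6°):
cos H₀ = −tan(+17.6°) tan(+18.329°) = -0.1051, H₀ = 1.6761 rad.
Bracket: H₀ sin φ sin δ + cos φ cos δ sin H₀ = 1.6761×0.30237×0.31448 + 0.95319×0.94927×0.99446 = 0.159379 + 0.899822 = 1.059201.
Q̄ = (S₀/π) × [bracket] = (1361/π) × 1.059201 = 458.87 W/m².
Ratio Q̄_A / Q̄_B = 246.72 / 458.87 = 0.5377.

Q̄_A / Q̄_B ≈ 0.538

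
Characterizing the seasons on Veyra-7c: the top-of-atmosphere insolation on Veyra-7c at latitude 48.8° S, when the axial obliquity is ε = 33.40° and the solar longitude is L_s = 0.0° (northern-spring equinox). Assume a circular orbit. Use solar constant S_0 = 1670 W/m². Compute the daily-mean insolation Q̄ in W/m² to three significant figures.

Q̄ ≈ 350 W/m²

Solar declination: sin δ = sin ε · sin L_s = sin 33.40° × sin 0.0° = 0.00000, so δ = +0.000°.
cos h₀ = −tan(-48.8°) tan(+0.000°) = 0.0000, h₀ = 1.5708 rad.
Bracket: h₀ sin ϕ sin δ + cos ϕ cos δ sin h₀ = 1.5708×-0.75241×0.00000 + 0.65869×1.00000×1.00000 = -0.000000 + 0.658690 = 0.658690.
Q̄ = (S_0/π) × [bracket] = (1670/π) × 0.658690 = 350.1 W/m².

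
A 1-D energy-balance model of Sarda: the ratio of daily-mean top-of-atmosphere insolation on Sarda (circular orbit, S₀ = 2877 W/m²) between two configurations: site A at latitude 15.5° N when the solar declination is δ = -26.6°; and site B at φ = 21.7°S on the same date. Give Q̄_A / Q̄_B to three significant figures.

Q̄_A / Q̄_B ≈ 0.616

— Configuration A (φ=+15.5°):
cos H₀ = −tan(+15.5°) tan(-26.600°) = 0.1389, H₀ = 1.4315 rad.
Bracket: H₀ sin φ sin δ + cos φ cos δ sin H₀ = 1.4315×0.26724×-0.44776 + 0.96363×0.89415×0.99031 = -0.171292 + 0.853281 = 0.681989.
Q̄ = (S₀/π) × [bracket] = (2877/π) × 0.681989 = 624.55 W/m².
— Configuration B (φ=-21.7°):
cos H₀ = −tan(-21.7°) tan(-26.600°) = -0.1993, H₀ = 1.7714 rad.
Bracket: H₀ sin φ sin δ + cos φ cos δ sin H₀ = 1.7714×-0.36975×-0.44776 + 0.92913×0.89415×0.97994 = 0.293272 + 0.814116 = 1.107388.
Q̄ = (S₀/π) × [bracket] = (2877/π) × 1.107388 = 1014.1 W/m².
Ratio Q̄_A / Q̄_B = 624.55 / 1014.1 = 0.6159.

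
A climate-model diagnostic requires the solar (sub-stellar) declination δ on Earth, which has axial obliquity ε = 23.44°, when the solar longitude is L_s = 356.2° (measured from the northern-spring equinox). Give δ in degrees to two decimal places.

sin δ = sin ε · sin L_s = sin 23.44° × sin 356.2° = -0.026363.
δ = arcsin(-0.026363) = -1.51°.

δ = -1.51°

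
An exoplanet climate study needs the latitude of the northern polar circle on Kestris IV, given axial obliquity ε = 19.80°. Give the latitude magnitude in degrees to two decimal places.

70.20°

The polar circle is the lowest latitude that experiences at least one full rotation of continuous daylight at the northern-summer solstice; it lies at |φ| = 90° − ε = 90° − 19.80° = 70.20°.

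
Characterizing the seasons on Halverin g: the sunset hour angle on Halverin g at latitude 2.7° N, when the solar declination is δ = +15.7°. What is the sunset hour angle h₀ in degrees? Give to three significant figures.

cos h₀ = −tan ϕ · tan δ = −tan(+2.7°) × tan(+15.700°) = -0.0133, so h₀ = 1.5841 rad = 90.76°.

h₀ = 90.8°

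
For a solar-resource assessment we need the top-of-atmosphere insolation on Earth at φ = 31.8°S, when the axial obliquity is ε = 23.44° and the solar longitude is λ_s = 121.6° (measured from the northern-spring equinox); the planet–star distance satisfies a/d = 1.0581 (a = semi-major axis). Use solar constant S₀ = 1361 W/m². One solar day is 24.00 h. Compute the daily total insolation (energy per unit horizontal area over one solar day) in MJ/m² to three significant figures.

22.6 MJ/m²

Solar declination: sin δ = sin ε · sin λ_s = sin 23.44° × sin 121.6° = 0.33881, so δ = +19.804°.
cos H₀ = −tan(-31.8°) tan(+19.804°) = 0.2233, H₀ = 1.3456 rad.
Bracket: H₀ sin φ sin δ + cos φ cos δ sin H₀ = 1.3456×-0.52696×0.33881 + 0.84989×0.94086×0.97476 = -0.240243 + 0.779445 = 0.539202.
Inverse-square distance factor (a/d)² = 1.0581² = 1.119576.
Q̄ = (S₀/π) × 1.119576 × [bracket] = (1361/π) × 1.119576 × 0.539202 = 261.53 W/m².
Daily total = Q̄ × 24.00 h × 3600 s/h = 261.53 × 24.00 × 3600 / 10⁶ = 22.60 MJ/m².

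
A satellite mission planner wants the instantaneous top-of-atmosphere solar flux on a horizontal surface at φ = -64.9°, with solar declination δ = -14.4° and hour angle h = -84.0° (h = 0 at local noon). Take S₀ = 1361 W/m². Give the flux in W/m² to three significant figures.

365 W/m²

cos θ_z = sin φ sin δ + cos φ cos δ cos h = 0.225206 + 0.042948 = 0.268154.
Flux = S₀ · cos θ_z = 1361 × 0.268154 = 365.0 W/m².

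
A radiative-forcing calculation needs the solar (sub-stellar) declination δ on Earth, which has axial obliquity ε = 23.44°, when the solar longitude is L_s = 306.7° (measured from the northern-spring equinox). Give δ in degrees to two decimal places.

δ = -18.60°

sin δ = sin ε · sin L_s = sin 23.44° × sin 306.7° = -0.318937.
δ = arcsin(-0.318937) = -18.60°.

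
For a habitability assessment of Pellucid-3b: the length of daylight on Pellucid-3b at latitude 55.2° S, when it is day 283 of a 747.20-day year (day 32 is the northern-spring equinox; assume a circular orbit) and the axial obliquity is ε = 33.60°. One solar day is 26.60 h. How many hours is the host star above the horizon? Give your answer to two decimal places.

5.78 h

Solar longitude: λ_s = 360° × (283 − 32)/747.20 = 120.931°.
sin δ = sin 33.60° × sin 120.931° = 0.47469, so δ = +28.339°.
cos H₀ = −tan φ · tan δ = −tan(-55.2°) × tan(+28.339°) = 0.7760, so H₀ = 0.6825 rad = 39.11°.
Daylight = 2H₀/(2π) × 26.60 h = (0.6825/π) × 26.60 = 5.78 h.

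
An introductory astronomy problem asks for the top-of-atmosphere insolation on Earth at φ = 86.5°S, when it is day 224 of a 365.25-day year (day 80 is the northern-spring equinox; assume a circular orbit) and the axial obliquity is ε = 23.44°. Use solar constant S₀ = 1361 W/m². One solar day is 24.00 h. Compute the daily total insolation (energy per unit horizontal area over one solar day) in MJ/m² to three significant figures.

0.00 MJ/m²

Solar longitude: λ_s = 360° × (224 − 80)/365.25 = 141.930°.
sin δ = sin 23.44° × sin 141.930° = 0.24528, so δ = +14.199°.
cos H₀ = −tan(-86.5°) tan(+14.199°) = 4.1367 ≥ 1 ⇒ polar night, H₀ = 0 and Q̄ = 0.
Daily total = Q̄ × 24.00 h × 3600 s/h = 0.00 MJ/m².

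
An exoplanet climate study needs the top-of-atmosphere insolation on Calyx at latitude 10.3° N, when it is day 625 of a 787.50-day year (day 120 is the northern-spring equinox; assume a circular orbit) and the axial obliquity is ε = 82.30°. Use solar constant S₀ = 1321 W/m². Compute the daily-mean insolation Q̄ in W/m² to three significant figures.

Q̄ ≈ 180 W/m²

Solar longitude: λ_s = 360° × (625 − 120)/787.50 = 230.857°.
sin δ = sin 82.30° × sin 230.857° = -0.76858, so δ = -50.227°.
cos H₀ = −tan(+10.3°) tan(-50.227°) = 0.2183, H₀ = 1.3507 rad.
Bracket: H₀ sin φ sin δ + cos φ cos δ sin H₀ = 1.3507×0.17880×-0.76858 + 0.98389×0.63975×0.97588 = -0.185616 + 0.614261 = 0.428645.
Q̄ = (S₀/π) × [bracket] = (1321/π) × 0.428645 = 180.2 W/m².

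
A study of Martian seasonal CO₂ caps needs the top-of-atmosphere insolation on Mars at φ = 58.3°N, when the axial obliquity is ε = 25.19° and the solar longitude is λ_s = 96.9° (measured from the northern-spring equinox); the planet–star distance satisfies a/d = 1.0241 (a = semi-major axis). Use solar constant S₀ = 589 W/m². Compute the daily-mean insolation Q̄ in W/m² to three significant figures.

Solar declination: sin δ = sin ε · sin λ_s = sin 25.19° × sin 96.9° = 0.42254, so δ = +24.995°.
cos H₀ = −tan(+58.3°) tan(+24.995°) = -0.7548, H₀ = 2.4262 rad.
Bracket: H₀ sin φ sin δ + cos φ cos δ sin H₀ = 2.4262×0.85081×0.42254 + 0.52547×0.90634×0.65590 = 0.872222 + 0.312375 = 1.184597.
Inverse-square distance factor (a/d)² = 1.0241² = 1.048781.
Q̄ = (S₀/π) × 1.048781 × [bracket] = (589/π) × 1.048781 × 1.184597 = 232.9 W/m².

Q̄ ≈ 233 W/m²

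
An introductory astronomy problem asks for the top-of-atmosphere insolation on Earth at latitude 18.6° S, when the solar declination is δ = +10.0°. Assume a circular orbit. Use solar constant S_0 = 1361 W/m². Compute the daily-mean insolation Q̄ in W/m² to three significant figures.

cos h₀ = −tan(-18.6°) tan(+10.000°) = 0.0593, h₀ = 1.5114 rad.
Bracket: h₀ sin ϕ sin δ + cos ϕ cos δ sin h₀ = 1.5114×-0.31896×0.17365 + 0.94777×0.98481×0.99824 = -0.083713 + 0.931731 = 0.848018.
Q̄ = (S_0/π) × [bracket] = (1361/π) × 0.848018 = 367.4 W/m².

Q̄ ≈ 367 W/m²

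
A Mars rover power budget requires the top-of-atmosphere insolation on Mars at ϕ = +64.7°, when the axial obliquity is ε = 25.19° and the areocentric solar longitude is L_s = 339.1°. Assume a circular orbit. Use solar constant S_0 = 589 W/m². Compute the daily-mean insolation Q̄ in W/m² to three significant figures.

Q̄ ≈ 43.0 W/m²

sin δ = sin 25.19° × sin 339.1° = -0.15184, so δ = -8.733°.
cos h₀ = −tan(+64.7°) tan(-8.733°) = 0.3250, h₀ = 1.2398 rad.
Bracket: h₀ sin ϕ sin δ + cos ϕ cos δ sin h₀ = 1.2398×0.90408×-0.15184 + 0.42736×0.98841×0.94572 = -0.170194 + 0.399479 = 0.229285.
Q̄ = (S_0/π) × [bracket] = (589/π) × 0.229285 = 42.99 W/m².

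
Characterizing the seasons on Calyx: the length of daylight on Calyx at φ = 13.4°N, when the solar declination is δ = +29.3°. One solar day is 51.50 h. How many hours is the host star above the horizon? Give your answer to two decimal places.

27.95 h

cos H₀ = −tan φ · tan δ = −tan(+13.4°) × tan(+29.300°) = -0.1337, so H₀ = 1.7049 rad = 97.68°.
Daylight = 2H₀/(2π) × 51.50 h = (1.7049/π) × 51.50 = 27.95 h.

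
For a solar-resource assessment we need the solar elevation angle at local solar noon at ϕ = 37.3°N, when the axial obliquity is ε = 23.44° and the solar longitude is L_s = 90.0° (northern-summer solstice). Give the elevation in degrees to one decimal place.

Solar declination: sin δ = sin ε · sin L_s = sin 23.44° × sin 90.0° = 0.39779, so δ = +23.440°.
At local noon the hour angle is zero, so the zenith angle equals |ϕ − δ| = |+37.3° − (+23.440°)| = 13.860°.
Elevation = 90° − 13.860° = 76.1°.

76.1°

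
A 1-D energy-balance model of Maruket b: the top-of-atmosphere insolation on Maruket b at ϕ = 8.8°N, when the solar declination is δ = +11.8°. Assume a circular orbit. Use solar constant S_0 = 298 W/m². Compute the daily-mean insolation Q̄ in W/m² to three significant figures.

cos h₀ = −tan(+8.8°) tan(+11.800°) = -0.0323, h₀ = 1.6031 rad.
Bracket: h₀ sin ϕ sin δ + cos ϕ cos δ sin h₀ = 1.6031×0.15299×0.20450 + 0.98823×0.97887×0.99948 = 0.050155 + 0.966846 = 1.017001.
Q̄ = (S_0/π) × [bracket] = (298/π) × 1.017001 = 96.47 W/m².

Q̄ ≈ 96.5 W/m²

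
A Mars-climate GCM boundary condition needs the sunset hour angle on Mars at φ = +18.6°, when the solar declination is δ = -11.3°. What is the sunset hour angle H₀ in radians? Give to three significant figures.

H₀ = 1.50 rad

cos H₀ = −tan φ · tan δ = −tan(+18.6°) × tan(-11.300°) = 0.0672, so H₀ = 1.5035 rad = 86.14°.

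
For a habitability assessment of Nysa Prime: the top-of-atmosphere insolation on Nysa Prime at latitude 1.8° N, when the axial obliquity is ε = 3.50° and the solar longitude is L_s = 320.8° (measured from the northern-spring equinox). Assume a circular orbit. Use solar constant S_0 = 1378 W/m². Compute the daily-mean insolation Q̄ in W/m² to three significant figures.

Solar declination: sin δ = sin ε · sin L_s = sin 3.50° × sin 320.8° = -0.03858, so δ = -2.211°.
cos h₀ = −tan(+1.8°) tan(-2.211°) = 0.0012, h₀ = 1.5696 rad.
Bracket: h₀ sin ϕ sin δ + cos ϕ cos δ sin h₀ = 1.5696×0.03141×-0.03858 + 0.99951×0.99926×1.00000 = -0.001902 + 0.998770 = 0.996868.
Q̄ = (S_0/π) × [bracket] = (1378/π) × 0.996868 = 437.3 W/m².

Q̄ ≈ 437 W/m²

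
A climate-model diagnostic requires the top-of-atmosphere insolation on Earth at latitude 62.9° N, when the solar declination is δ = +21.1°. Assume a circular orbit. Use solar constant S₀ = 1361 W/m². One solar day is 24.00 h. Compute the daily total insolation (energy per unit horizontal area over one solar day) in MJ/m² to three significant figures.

cos H₀ = −tan(+62.9°) tan(+21.100°) = -0.7541, H₀ = 2.4250 rad.
Bracket: H₀ sin φ sin δ + cos φ cos δ sin H₀ = 2.4250×0.89021×0.36000 + 0.45554×0.93295×0.65681 = 0.777153 + 0.279142 = 1.056295.
Q̄ = (S₀/π) × [bracket] = (1361/π) × 1.056295 = 457.61 W/m².
Daily total = Q̄ × 24.00 h × 3600 s/h = 457.61 × 24.00 × 3600 / 10⁶ = 39.54 MJ/m².

39.5 MJ/m²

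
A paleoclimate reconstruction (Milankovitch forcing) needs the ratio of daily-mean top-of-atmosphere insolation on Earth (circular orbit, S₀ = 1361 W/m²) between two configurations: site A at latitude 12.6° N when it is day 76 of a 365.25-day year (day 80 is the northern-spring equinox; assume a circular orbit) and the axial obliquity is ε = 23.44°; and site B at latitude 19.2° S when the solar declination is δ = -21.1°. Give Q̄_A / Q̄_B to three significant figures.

Q̄_A / Q̄_B ≈ 0.899

— Configuration A (φ=+12.6°):
Solar longitude: λ_s = 360° × (76 − 80)/365.25 = -3.943°, i.e. -3.943° + 360° = 356.057°.
sin δ = sin 23.44° × sin 356.057° = -0.02735, so δ = -1.567°.
cos H₀ = −tan(+12.6°) tan(-1.567°) = 0.0061, H₀ = 1.5647 rad.
Bracket: H₀ sin φ sin δ + cos φ cos δ sin H₀ = 1.5647×0.21814×-0.02735 + 0.97592×0.99963×0.99998 = -0.009335 + 0.975539 = 0.966204.
Q̄ = (S₀/π) × [bracket] = (1361/π) × 0.966204 = 418.58 W/m².
— Configuration B (φ=-19.2°):
cos H₀ = −tan(-19.2°) tan(-21.100°) = -0.1344, H₀ = 1.7056 rad.
Bracket: H₀ sin φ sin δ + cos φ cos δ sin H₀ = 1.7056×-0.32887×-0.36000 + 0.94438×0.93295×0.99093 = 0.201931 + 0.873068 = 1.074999.
Q̄ = (S₀/π) × [bracket] = (1361/π) × 1.074999 = 465.71 W/m².
Ratio Q̄_A / Q̄_B = 418.58 / 465.71 = 0.8988.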